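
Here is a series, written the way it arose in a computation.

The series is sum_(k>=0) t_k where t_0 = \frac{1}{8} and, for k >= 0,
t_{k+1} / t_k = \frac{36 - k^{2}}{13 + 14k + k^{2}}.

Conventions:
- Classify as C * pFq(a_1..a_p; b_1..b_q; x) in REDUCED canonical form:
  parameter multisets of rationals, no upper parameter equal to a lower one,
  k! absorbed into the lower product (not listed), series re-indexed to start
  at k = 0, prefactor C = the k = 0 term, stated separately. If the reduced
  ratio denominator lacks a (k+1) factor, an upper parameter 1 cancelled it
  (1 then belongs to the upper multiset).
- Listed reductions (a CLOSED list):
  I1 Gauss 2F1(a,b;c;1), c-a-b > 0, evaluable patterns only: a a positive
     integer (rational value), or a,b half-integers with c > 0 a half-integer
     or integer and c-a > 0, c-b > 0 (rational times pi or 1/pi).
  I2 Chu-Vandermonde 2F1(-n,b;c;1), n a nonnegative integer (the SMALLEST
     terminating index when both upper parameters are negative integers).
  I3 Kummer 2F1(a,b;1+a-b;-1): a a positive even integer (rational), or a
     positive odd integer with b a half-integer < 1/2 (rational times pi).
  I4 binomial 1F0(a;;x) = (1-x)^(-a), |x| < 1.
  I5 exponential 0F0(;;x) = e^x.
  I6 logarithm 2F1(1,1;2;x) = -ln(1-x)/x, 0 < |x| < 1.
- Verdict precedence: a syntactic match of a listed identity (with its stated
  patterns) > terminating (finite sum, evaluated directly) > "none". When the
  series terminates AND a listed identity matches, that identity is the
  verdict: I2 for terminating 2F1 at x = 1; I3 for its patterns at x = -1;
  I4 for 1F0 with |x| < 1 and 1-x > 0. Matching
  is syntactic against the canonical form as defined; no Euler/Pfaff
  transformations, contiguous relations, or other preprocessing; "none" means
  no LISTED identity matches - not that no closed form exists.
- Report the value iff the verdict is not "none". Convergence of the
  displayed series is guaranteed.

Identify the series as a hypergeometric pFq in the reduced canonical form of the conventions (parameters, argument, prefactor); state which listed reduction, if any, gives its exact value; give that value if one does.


x = -1 here; the reduced form reads 2F1, upper {-6, 6}, lower {13}, C = \frac{1}{8}. Verdict at x = -1: Kummer's theorem (I3) matches (x = -1; c = 13 equals 1+a-b for upper {-6, 6}: listed pattern). Exact value: \frac{11}{8}.

Structural cue: from the first term \frac{1}{8}: factor the ratio over Q (C = 1/8, x = -1): negated roots = parameters.
Adjacent-term ratio: r(k) = -1 * (k-6) (k+6) / [(k+13) (k+1)] - rational in k. x = -1; t_0 = \frac{1}{8}; negate the roots.


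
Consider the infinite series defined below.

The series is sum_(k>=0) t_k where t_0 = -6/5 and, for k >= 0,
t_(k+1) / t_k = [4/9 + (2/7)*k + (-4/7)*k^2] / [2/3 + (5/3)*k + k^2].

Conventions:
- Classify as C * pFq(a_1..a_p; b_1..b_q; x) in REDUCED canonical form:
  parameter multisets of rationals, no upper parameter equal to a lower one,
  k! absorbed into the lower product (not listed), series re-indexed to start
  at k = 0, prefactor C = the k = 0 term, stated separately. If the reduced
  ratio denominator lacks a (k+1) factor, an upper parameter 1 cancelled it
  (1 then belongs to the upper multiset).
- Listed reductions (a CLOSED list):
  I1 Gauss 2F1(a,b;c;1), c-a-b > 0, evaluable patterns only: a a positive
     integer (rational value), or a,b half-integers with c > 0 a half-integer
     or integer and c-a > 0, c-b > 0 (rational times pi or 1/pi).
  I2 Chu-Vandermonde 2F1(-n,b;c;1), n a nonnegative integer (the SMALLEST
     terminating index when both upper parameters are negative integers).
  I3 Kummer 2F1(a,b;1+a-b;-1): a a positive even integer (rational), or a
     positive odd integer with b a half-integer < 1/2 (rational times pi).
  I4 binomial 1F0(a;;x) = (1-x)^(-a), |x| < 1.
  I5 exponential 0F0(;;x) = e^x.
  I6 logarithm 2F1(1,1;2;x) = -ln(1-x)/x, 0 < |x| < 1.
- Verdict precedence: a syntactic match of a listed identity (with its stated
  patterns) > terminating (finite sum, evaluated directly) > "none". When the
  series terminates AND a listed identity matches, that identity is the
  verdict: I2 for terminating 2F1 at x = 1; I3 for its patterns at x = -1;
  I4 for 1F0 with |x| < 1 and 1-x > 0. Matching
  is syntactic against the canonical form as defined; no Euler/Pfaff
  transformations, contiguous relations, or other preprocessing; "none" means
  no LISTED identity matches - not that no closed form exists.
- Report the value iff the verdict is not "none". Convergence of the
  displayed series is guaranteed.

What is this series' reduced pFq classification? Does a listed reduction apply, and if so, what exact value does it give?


x = -4/7 here; the reduced form reads 1F0, upper {-7/6}, lower {-}, C = -6/5. Verdict (x = -4/7): binomial (I4) applies (the 1F0 binomial series: exponent 7/6, x = -4/7). Its exact value is (-6/5) * (11/7)^(7/6).

Key step: t_0 = -6/5 here, and the expanded ratio factors over Q; C = -6/5, x = -4/7, roots give parameters.
Step ratio: r(k) = (-4/7) * (k-7/6) / [(k+1)] - poly over poly, x = (-4/7) from leading terms; C = -6/5 at k = 0.


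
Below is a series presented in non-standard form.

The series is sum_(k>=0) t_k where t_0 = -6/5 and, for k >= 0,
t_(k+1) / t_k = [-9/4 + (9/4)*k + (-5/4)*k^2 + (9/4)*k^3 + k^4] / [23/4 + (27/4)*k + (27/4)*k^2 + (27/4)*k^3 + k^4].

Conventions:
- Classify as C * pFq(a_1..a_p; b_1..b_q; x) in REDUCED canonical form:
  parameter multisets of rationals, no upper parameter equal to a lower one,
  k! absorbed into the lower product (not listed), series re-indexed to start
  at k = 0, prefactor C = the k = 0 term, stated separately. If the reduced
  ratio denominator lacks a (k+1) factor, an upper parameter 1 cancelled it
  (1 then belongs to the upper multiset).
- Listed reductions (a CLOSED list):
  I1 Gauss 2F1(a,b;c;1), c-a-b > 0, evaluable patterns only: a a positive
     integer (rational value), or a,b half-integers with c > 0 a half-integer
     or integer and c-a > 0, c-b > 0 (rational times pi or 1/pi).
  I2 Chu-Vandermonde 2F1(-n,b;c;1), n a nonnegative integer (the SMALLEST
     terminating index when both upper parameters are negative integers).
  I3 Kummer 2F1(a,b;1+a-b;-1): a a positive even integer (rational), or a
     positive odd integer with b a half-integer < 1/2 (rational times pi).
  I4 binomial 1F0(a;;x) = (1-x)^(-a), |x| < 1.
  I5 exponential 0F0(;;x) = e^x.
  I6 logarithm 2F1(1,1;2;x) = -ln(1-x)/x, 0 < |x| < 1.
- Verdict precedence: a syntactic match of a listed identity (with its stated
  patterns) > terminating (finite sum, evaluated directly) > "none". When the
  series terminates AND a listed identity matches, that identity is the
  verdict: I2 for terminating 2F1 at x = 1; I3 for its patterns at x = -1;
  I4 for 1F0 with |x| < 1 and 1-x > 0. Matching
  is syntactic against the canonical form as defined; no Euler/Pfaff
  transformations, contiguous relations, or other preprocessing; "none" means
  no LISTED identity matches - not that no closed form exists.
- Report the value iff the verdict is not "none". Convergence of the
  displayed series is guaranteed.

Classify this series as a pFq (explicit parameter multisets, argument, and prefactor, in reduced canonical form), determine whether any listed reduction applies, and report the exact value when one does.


Classification (C = -6/5): 2F1 with upper {-3/4, 3}, lower {23/4}, argument x = 1. Verdict: Gauss's theorem (I1) matches (x = 1: the Gamma ratio telescopes since c-a-b = 7/2 > 0 and a = 3 in Z>0). Hence: -19/28.

Key step: x = 1 and factor the ratio over Q (C = -6/5): negated roots = parameters.
Step ratio: r(k) = 1 * (k-3/4) (k+3) / [(k+23/4) (k+1)] ; factor over Q: parameters, x = 1, and C = -6/5.


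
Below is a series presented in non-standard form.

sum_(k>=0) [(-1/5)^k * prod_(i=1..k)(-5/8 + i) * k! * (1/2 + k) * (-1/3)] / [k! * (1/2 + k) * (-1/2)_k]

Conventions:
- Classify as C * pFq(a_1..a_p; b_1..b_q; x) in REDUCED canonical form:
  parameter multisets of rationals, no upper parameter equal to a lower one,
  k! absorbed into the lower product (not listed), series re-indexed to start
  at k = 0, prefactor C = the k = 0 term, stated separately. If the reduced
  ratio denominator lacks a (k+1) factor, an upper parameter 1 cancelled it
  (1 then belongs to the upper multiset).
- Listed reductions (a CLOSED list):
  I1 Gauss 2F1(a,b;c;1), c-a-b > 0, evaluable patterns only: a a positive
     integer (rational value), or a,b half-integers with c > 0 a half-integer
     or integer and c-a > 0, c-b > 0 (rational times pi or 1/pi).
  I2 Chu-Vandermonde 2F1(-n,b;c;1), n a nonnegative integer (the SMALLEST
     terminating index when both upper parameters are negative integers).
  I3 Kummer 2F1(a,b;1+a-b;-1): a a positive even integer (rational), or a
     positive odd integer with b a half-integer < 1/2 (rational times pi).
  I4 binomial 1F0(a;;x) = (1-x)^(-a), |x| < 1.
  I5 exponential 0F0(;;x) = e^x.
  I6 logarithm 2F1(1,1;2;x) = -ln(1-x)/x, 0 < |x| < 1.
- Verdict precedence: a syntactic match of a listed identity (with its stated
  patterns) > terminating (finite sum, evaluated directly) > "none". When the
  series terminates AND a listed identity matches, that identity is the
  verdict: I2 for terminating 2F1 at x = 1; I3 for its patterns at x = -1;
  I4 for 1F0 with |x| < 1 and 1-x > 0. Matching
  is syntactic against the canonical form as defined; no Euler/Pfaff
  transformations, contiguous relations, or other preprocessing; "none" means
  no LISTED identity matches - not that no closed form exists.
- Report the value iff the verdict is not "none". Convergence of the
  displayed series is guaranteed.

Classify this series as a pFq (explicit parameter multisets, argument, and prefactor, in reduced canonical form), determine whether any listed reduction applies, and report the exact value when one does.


With C = -1/3: the canonical form is 2F1(3/8, 1; -1/2; -1/5). Verdict: none. Every listed pattern misses the 2F1 form at -1/5, upper {3/8, 1}.

First insight: from the first term -1/3: the factorial ratio (prefactor -1/3) (k+a-1)!/(a-1)! is a rising factorial (a)_k.
Step ratio: r(k) = (-1/5) * (k+3/8) (k+1) / [(k-1/2) (k+1)] - rational in k. x = (-1/5); t_0 = -1/3; negate the roots.


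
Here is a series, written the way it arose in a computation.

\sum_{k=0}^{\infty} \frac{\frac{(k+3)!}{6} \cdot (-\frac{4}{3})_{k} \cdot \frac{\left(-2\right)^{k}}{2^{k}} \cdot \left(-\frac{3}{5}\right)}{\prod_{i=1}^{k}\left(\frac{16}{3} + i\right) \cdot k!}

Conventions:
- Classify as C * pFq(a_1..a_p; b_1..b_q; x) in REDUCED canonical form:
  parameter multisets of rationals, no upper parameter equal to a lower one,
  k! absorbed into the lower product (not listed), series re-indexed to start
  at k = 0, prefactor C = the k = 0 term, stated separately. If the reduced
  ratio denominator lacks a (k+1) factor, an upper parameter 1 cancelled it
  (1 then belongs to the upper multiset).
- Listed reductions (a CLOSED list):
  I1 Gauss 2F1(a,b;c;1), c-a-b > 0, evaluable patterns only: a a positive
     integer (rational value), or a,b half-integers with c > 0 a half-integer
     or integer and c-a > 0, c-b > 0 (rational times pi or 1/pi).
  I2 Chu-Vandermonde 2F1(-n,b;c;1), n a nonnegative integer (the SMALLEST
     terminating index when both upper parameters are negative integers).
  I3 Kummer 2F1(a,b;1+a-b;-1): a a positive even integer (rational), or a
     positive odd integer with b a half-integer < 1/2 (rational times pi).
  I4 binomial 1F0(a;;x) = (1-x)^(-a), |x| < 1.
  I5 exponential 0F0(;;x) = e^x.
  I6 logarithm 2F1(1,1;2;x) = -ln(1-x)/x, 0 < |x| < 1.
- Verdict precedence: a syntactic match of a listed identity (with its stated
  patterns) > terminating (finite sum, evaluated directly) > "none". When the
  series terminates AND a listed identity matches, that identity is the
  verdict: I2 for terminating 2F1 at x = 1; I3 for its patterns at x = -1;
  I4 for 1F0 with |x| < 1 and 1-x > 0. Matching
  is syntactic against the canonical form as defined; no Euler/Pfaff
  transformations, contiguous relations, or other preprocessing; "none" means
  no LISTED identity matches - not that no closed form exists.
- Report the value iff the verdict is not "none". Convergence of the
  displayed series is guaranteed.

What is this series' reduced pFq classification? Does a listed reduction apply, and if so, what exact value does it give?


At argument -1: a 2F1 with upper {-\frac{4}{3}, 4}, lower {\frac{19}{3}}, scaled by C = -\frac{3}{5}. Verdict (x = -1): Kummer (I3) applies (x = -1; c = \frac{19}{3} equals 1+a-b for upper {-\frac{4}{3}, 4}: listed pattern). Sum: -\frac{52}{45}.

The tell: t_0 being -\frac{3}{5}, the two k-th powers (C = -3/5, x = -1) combine into one argument.
Term ratio: r(k) = -1 * (k-\frac{4}{3}) (k+4) / [(k+\frac{19}{3}) (k+1)] - rational in k. x = -1; t_0 = -\frac{3}{5}; negate the roots.


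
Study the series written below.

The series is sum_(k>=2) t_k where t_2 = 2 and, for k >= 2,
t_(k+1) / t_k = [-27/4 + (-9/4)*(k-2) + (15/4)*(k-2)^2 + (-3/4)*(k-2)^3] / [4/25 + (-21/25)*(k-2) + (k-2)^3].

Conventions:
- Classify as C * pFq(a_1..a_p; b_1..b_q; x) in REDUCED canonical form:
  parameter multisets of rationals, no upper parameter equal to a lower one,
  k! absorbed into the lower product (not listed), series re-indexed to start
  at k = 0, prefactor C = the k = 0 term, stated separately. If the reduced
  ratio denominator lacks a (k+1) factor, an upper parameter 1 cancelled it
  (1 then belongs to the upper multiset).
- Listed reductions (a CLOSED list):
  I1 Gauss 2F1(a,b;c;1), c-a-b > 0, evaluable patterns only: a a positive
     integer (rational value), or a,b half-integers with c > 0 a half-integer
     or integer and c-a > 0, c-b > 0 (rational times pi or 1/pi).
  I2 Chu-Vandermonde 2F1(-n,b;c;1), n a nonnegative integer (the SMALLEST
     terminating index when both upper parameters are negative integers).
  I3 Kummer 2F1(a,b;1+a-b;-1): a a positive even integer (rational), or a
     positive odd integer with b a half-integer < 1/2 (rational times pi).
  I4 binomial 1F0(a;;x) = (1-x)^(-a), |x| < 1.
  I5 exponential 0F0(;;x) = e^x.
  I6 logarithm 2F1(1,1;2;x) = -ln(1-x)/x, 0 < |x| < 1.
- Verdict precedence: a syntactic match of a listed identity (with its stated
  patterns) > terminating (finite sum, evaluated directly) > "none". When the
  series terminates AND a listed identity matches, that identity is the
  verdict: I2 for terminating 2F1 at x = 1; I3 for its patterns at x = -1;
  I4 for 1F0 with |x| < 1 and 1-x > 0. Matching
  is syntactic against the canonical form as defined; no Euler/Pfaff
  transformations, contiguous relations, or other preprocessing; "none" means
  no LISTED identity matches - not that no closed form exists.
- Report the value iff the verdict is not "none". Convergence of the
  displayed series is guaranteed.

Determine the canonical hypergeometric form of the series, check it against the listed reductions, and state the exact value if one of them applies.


Reduced: x = -3/4, 3F2, upper = {-3, -3, 1}, lower = {-4/5, -1/5}, C = 2. Verdict: terminating at k = 3: the factor (-3)_k kills every later term; summing the 4 survivors is exact. Its exact value is 243287/256.

Key step: x = (-3/4) and factor the ratio over Q (C = 2, x = -3/4): negated roots = parameters.
Adjacent-term ratio: r(k) = (-3/4) * (k-3) (k-3) (k+1) / [(k-4/5) (k-1/5) (k+1)] - rational in k, leading ratio (-3/4); with t_0 = 2, classification follows.


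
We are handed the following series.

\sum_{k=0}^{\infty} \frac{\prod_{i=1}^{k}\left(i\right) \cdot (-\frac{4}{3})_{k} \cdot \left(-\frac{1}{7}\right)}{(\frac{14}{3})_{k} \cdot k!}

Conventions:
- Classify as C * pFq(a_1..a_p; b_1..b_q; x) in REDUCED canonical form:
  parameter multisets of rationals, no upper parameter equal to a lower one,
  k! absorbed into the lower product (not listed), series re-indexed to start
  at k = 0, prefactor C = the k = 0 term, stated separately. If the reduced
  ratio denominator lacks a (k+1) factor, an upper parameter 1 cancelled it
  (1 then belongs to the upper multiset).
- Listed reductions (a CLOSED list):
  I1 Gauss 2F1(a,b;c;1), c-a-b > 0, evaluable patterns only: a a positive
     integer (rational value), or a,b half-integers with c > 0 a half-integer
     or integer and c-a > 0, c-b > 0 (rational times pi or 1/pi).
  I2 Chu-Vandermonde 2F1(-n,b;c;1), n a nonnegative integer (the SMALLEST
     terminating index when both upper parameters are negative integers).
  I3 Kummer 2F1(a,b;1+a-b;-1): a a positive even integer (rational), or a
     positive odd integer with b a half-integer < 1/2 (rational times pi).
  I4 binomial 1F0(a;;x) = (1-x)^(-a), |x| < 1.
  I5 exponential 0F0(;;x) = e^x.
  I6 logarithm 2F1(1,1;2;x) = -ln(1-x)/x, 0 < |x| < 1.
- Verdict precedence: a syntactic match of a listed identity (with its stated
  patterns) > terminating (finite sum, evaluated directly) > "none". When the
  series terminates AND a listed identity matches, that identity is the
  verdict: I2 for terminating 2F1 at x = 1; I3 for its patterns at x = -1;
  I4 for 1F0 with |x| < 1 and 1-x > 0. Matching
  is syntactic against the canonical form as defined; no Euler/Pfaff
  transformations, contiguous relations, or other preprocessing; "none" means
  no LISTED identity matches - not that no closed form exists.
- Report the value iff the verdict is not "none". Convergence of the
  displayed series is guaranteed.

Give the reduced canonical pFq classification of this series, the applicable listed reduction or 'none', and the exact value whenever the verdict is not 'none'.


The series (x = 1) is 2F1: upper {-\frac{4}{3}, 1}, lower {\frac{14}{3}}, prefactor -\frac{1}{7}. Verdict: Gauss (I1, integer-parameter pattern) applies (x = 1: the Gamma ratio telescopes since c-a-b = 5 > 0 and a = 1 in Z>0). Its exact value is -\frac{11}{105}.

Key step: t_0 being -\frac{1}{7}, the running product (C = -1/7) telescopes to a rising factorial.
Consecutive-term ratio: r(k) = 1 * (k-\frac{4}{3}) (k+1) / [(k+\frac{14}{3}) (k+1)] ; factor over Q: parameters, x = 1, and C = -\frac{1}{7}.


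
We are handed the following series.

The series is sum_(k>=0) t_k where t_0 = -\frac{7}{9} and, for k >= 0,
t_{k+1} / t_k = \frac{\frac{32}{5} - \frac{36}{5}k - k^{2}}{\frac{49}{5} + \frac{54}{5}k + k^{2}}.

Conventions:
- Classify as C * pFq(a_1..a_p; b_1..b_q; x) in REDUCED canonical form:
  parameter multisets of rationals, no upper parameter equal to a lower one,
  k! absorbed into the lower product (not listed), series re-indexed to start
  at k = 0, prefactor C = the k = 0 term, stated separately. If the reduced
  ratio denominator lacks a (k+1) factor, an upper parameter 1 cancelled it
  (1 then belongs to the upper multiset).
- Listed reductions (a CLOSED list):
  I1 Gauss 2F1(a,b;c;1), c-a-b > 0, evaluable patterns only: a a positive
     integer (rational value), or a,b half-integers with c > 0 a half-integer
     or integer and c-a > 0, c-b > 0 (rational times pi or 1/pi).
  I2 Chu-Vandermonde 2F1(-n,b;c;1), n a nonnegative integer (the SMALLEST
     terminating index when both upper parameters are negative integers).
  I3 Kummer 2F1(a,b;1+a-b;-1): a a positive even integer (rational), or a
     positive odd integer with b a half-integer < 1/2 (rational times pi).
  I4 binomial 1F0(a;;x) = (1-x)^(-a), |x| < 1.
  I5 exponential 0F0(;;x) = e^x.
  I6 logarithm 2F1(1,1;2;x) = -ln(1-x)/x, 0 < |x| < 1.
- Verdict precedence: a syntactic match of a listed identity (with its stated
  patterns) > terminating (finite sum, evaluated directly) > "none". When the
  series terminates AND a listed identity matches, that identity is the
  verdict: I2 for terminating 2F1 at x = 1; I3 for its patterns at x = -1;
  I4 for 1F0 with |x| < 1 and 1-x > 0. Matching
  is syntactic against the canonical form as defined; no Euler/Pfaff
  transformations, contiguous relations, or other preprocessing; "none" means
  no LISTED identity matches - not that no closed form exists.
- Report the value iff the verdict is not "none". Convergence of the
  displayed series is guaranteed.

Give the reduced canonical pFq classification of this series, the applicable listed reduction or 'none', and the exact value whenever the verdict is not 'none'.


Reduced: x = -1, 2F1, upper = {-\frac{4}{5}, 8}, lower = {\frac{49}{5}}, C = -\frac{7}{9}. Verdict: this is Kummer (I3) (x = -1; c = \frac{49}{5} equals 1+a-b for upper {-\frac{4}{5}, 8}: listed pattern). Its exact value is -\frac{70499}{56250}.

First insight: with t_0 = -\frac{7}{9}, roots of the ratio polynomials (C = -7/9, x = -1) are the negated parameters.
Term ratio: r(k) = -1 * (k-\frac{4}{5}) (k+8) / [(k+\frac{49}{5}) (k+1)] - rational in k. x = -1; t_0 = -\frac{7}{9}; negate the roots.


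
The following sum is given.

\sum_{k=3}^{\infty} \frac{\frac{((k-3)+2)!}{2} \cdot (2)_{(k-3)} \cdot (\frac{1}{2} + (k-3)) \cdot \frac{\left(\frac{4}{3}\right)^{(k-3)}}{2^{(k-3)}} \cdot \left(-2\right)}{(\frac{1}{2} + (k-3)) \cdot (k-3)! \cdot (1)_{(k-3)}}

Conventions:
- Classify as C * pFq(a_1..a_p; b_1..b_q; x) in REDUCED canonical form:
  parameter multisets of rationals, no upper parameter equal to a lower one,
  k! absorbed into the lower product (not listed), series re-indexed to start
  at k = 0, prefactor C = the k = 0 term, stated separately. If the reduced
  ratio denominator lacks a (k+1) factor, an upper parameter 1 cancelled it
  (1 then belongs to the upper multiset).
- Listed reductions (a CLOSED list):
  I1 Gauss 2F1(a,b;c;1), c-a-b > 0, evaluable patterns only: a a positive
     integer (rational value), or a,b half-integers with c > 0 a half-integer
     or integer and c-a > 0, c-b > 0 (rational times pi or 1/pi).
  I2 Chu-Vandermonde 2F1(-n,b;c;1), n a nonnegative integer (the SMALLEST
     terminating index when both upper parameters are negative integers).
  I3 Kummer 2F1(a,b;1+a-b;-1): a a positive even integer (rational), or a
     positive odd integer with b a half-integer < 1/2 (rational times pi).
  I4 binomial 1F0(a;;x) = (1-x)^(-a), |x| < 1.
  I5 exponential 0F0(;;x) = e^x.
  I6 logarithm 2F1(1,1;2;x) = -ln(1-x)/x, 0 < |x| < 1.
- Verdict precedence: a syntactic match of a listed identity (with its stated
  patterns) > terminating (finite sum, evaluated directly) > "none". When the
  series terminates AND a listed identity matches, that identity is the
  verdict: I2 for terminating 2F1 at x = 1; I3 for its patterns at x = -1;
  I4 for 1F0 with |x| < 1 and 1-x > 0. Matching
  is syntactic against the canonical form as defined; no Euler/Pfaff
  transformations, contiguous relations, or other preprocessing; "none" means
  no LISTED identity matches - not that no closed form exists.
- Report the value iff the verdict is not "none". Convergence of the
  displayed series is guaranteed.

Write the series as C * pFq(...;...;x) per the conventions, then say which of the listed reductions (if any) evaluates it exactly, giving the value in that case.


Prefactor -2, argument \frac{2}{3}: 2F1 with upper {2, 3} over lower {1}. Verdict: none here - no I1-I6 shape fits x = \frac{2}{3} with lower {1}.

Key observation: from the first term -2: the two k-th powers (prefactor -2) combine into one argument.
Term ratio: r(k) = \frac{2}{3} * (k+2) (k+3) / [(k+1) (k+1)] - poly over poly, x = \frac{2}{3} from leading terms; C = -2 at k = 0.


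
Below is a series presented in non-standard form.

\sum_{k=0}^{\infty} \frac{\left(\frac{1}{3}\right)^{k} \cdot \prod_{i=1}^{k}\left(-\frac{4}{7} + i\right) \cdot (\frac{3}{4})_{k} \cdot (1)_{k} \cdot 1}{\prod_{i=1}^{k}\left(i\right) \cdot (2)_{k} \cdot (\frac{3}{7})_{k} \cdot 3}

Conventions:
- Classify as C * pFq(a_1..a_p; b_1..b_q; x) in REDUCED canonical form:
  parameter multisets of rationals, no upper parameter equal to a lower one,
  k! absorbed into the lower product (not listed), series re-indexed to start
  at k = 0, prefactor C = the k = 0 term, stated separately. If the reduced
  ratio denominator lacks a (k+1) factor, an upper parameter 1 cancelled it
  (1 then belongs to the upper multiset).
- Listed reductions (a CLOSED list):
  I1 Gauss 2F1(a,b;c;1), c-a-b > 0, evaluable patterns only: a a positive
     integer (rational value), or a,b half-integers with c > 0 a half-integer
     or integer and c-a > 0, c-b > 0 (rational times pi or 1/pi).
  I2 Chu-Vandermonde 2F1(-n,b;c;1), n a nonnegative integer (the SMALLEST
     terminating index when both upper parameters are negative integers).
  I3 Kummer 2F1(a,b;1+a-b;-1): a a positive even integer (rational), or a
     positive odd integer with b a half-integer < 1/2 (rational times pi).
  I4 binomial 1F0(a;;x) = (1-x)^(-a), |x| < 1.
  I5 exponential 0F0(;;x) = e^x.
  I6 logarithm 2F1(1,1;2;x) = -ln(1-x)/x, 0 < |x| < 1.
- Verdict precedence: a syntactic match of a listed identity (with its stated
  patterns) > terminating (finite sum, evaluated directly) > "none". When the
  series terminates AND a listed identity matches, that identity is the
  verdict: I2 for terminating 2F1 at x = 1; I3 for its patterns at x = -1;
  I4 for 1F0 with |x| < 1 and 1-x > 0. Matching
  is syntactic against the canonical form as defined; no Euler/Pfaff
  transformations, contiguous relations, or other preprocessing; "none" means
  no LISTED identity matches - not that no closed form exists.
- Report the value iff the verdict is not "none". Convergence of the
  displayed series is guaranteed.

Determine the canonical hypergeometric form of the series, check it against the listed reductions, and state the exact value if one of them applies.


x = \frac{1}{3} here; the reduced form reads 2F1, upper {\frac{3}{4}, 1}, lower {2}, C = \frac{1}{3}. Verdict: none (x = \frac{1}{3}): each listed identity misses the multisets {\frac{3}{4}, 1} ; {2}.

Structural cue: x = \frac{1}{3} and the product of the first k integers (C = 1/3, x = 1/3) is k!.
Ratio: r(k) = \frac{1}{3} * (k+\frac{3}{4}) (k+1) / [(k+2) (k+1)] ; factor over Q: parameters, x = \frac{1}{3}, and C = \frac{1}{3}.


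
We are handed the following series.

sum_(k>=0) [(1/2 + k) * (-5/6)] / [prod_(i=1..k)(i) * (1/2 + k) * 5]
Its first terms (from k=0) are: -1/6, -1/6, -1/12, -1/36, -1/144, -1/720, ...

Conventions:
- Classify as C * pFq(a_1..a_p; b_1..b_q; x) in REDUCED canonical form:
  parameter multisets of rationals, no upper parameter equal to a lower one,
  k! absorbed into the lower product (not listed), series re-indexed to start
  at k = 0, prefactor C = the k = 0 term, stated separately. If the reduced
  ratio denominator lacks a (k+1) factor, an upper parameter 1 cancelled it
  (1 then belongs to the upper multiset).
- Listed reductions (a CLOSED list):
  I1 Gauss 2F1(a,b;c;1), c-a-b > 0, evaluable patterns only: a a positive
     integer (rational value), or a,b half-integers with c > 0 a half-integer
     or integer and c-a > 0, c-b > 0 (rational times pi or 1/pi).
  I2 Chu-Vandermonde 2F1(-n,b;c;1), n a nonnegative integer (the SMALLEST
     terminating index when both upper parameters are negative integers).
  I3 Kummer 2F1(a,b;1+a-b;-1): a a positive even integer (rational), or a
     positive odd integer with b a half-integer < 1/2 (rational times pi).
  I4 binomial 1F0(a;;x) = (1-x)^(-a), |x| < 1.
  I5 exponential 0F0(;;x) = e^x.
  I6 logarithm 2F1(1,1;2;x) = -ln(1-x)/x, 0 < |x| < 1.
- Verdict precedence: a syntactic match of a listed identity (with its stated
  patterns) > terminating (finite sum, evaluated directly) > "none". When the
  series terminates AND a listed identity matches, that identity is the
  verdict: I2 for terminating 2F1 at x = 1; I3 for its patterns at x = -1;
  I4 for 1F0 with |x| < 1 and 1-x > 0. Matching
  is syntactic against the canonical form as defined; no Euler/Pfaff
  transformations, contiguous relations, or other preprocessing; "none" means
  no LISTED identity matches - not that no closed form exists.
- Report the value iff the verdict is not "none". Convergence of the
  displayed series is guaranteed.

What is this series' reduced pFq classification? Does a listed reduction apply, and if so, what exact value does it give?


Classification (C = -1/6): 0F0 with upper {-}, lower {-}, argument x = 1. Verdict: the exponential series (I5) fires (the 0F0 exponential series at x = 1). Sum: (-1/6) * e^(1).

First insight: from the first term -1/6: striking the common factor k + 1/2 reduces the term (C = -1/6).
Adjacent-term ratio: r(k) = 1 * 1 / [(k+1)] ; factor over Q: parameters, x = 1, and C = -1/6.


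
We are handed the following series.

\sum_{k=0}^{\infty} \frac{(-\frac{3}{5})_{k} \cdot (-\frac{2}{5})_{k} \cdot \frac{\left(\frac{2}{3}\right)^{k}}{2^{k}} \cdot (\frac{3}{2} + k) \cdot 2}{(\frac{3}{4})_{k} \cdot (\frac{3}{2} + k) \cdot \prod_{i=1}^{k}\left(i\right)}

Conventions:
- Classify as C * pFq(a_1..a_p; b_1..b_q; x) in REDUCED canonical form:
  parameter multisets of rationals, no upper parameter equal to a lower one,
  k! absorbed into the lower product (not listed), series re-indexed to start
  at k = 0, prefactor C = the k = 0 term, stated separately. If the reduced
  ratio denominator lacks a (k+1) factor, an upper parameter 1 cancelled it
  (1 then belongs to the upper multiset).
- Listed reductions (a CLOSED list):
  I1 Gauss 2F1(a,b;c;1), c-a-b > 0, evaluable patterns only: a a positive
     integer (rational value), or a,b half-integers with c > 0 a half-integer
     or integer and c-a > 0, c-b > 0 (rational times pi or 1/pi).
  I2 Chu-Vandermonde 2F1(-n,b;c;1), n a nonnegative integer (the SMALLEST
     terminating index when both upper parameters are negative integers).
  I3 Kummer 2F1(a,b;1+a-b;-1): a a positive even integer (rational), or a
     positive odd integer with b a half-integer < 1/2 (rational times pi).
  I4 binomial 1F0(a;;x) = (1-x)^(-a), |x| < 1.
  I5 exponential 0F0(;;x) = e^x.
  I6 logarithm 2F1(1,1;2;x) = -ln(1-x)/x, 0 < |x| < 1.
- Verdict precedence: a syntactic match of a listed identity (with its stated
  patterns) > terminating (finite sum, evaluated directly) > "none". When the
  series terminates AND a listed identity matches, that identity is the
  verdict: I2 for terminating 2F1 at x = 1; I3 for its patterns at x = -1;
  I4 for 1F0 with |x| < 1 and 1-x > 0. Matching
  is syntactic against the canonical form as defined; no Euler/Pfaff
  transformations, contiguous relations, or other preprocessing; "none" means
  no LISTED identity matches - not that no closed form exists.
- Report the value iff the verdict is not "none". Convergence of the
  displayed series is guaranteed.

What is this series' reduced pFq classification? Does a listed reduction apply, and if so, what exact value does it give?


First insight: t_0 = 2 here, and the two k-th powers (C = 2) combine into one argument.
Adjacent-term ratio: r(k) = \frac{1}{3} * (k-\frac{3}{5}) (k-\frac{2}{5}) / [(k+\frac{3}{4}) (k+1)] - rational; roots negated = parameters, x = \frac{1}{3}, C = 2.

Reduced: x = \frac{1}{3}, 2F1, upper = {-\frac{3}{5}, -\frac{2}{5}}, lower = {\frac{3}{4}}, C = 2. Verdict: none. A 2F1 with upper {-\frac{3}{5}, -\frac{2}{5}} fits none of I1-I6 at x = \frac{1}{3}; the sum runs forever.


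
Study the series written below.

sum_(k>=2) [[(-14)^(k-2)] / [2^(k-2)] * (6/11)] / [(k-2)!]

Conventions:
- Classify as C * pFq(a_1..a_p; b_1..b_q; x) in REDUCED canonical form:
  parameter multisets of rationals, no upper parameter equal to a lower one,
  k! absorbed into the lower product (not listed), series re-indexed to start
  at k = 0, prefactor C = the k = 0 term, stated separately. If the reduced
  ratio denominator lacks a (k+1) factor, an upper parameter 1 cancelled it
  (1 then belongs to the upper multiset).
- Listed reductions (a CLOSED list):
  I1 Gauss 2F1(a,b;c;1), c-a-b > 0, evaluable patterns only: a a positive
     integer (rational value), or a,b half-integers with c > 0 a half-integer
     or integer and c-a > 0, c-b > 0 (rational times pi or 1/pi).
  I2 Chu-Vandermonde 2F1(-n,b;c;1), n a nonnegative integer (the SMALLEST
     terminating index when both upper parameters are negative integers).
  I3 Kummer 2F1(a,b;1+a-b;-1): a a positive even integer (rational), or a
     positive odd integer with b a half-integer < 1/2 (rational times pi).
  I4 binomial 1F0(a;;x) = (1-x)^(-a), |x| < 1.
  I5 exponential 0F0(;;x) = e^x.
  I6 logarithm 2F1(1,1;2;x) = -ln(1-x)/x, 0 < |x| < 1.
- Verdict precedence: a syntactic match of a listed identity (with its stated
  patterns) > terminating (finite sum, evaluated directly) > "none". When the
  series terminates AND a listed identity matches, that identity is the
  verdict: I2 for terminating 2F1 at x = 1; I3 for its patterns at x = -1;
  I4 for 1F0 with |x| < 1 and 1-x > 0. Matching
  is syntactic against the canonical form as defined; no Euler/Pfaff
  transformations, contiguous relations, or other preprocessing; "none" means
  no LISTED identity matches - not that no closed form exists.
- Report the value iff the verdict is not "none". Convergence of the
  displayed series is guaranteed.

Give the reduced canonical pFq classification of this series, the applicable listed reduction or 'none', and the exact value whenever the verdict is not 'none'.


At argument -7: a 0F0 with upper {-}, lower {-}, scaled by C = 6/11. Verdict (x = -7): the I5 exponential reduction applies (the 0F0 exponential series at x = -7). Hence: (6/11) * e^(-7).

The tell: from the first term 6/11: the two k-th powers (C = 6/11, x = -7) combine into one argument.
Step ratio: r(k) = (-7) * 1 / [(k+1)] - poly over poly, x = (-7) from leading terms; C = 6/11 at k = 0.


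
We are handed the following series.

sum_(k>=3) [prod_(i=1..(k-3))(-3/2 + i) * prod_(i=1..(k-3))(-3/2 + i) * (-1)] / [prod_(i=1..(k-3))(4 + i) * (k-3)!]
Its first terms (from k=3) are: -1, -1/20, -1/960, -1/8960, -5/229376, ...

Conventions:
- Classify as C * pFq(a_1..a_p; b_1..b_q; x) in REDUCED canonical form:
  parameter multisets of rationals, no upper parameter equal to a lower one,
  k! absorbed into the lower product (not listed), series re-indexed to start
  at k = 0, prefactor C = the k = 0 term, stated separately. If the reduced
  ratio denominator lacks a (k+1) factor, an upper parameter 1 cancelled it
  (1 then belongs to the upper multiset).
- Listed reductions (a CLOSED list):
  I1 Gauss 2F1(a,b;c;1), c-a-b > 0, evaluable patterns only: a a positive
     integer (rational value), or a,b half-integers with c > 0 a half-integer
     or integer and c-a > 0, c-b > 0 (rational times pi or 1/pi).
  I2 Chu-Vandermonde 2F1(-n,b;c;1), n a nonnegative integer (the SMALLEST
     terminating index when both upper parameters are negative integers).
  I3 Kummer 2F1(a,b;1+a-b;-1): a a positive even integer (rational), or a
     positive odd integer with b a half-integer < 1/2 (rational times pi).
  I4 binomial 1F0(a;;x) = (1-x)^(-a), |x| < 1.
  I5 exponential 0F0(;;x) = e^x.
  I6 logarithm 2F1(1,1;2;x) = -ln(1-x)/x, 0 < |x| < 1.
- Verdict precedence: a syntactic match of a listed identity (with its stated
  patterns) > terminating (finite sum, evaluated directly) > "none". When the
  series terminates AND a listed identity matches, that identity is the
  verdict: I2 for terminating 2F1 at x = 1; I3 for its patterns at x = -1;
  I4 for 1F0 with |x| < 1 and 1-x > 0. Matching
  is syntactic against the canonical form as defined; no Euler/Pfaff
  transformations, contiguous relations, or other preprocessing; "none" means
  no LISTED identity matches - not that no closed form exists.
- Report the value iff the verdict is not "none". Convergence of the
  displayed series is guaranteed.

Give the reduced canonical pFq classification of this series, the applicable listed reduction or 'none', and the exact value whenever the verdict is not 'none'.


With C = -1: the canonical form is 2F1(-1/2, -1/2; 5; 1). Verdict: this is Gauss's theorem I1 (half-integer case) (x = 1; upper {-1/2, -1/2} half-integers, c = 5 in the evaluable pattern). Value: (-65536/19845) / pi.

Key step: from the first term -1: the running product (C = -1, x = 1) telescopes to a rising factorial.
Term ratio: r(k) = 1 * (k-1/2) (k-1/2) / [(k+5) (k+1)] ; factor over Q: parameters, x = 1, and C = -1.


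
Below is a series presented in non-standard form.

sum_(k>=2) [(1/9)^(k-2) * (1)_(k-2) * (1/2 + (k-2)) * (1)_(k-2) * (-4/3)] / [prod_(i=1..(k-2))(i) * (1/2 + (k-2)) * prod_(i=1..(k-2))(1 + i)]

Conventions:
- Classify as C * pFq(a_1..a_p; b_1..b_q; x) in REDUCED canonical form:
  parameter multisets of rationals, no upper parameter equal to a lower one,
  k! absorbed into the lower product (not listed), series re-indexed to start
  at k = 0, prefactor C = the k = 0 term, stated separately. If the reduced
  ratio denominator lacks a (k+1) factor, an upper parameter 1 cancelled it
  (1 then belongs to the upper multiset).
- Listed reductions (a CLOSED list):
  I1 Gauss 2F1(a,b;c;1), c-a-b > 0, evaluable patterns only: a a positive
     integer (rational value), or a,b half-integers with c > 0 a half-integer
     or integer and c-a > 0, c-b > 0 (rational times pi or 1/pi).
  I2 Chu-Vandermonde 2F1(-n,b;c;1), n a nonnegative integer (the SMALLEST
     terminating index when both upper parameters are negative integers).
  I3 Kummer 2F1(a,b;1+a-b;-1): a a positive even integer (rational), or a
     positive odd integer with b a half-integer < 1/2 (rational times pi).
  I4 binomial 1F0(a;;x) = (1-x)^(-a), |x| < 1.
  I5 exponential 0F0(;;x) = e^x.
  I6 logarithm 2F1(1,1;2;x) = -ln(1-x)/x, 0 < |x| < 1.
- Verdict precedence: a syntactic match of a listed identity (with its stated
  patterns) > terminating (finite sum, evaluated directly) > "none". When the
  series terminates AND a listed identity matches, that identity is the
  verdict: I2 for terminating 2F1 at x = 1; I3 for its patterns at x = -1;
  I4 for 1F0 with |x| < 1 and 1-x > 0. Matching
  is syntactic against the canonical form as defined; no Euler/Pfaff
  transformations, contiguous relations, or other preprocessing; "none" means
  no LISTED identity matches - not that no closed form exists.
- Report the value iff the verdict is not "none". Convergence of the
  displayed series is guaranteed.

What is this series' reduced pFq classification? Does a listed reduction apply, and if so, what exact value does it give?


The series (x = 1/9) is 2F1: upper {1, 1}, lower {2}, prefactor -4/3. Verdict at x = 1/9: logarithm (I6) matches (the logarithm: parameters (1,1;2), x = 1/9). Its exact value is 12 * ln(8/9).

The tell: x = (1/9) and striking the common factor k + 1/2 reduces the term (prefactor -4/3).
Ratio: r(k) = (1/9) * (k+1) (k+1) / [(k+2) (k+1)] - rational in k. x = (1/9); t_0 = -4/3; negate the roots.


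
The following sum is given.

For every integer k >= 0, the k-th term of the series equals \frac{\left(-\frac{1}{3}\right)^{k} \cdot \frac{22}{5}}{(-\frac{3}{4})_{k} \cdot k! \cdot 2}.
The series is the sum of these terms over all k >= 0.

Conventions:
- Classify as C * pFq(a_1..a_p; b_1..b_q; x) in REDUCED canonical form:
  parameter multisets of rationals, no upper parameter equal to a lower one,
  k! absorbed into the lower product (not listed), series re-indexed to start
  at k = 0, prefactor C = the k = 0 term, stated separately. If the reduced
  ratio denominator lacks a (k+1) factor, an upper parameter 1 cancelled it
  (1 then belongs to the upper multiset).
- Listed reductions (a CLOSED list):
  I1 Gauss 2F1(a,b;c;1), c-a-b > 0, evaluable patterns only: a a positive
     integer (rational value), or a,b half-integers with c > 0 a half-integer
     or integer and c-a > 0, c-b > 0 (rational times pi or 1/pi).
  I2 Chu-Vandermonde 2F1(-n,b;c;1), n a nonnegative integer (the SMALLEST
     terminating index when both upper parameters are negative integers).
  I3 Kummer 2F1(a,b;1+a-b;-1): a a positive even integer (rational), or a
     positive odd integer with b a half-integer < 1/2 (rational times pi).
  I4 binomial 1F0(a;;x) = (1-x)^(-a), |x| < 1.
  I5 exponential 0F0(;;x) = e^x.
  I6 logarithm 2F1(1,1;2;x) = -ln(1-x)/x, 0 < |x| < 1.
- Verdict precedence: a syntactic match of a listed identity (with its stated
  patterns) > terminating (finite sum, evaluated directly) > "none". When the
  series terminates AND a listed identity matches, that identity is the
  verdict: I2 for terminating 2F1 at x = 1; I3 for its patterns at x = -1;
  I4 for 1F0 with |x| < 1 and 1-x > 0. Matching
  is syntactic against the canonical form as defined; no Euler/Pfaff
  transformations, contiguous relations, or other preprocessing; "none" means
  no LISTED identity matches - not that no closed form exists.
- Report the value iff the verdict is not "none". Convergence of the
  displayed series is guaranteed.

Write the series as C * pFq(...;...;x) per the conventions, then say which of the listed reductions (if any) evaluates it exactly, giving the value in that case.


At argument -\frac{1}{3}: a 0F1 with upper {-}, lower {-\frac{3}{4}}, scaled by C = \frac{11}{5}. Verdict: none - this 0F1 at x = -\frac{1}{3} matches no listed pattern, and upper {-} holds no stopper.

Structural cue: t_0 = \frac{11}{5} here, and the constant factors (prefactor 11/5) combine into one prefactor.
Step ratio: r(k) = -\frac{1}{3} * 1 / [(k-\frac{3}{4}) (k+1)] - poly over poly, x = -\frac{1}{3} from leading terms; C = \frac{11}{5} at k = 0.
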